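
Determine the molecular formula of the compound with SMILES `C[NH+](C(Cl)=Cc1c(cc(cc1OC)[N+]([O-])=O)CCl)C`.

C12H15Cl2N2O3+

Heavy atoms from the SMILES: 12 C, 2 Cl, 2 N, 3 O.
Implicit hydrogens by atom environment:
  4 × C (aromatic): no H
  3 × C: 3 H each → 9
  2 × C (aromatic): 1 H each → 2
  2 × Cl: no H
  2 × O: no H
  1 × C: 2 H
  1 × C: 1 H
  1 × C: no H
  1 × N (charge +1): 1 H
  1 × N (charge +1): no H
  1 × O (charge -1): no H
  Total hydrogens = 15.
Net charge +1.
Molecular formula: C12H15Cl2N2O3+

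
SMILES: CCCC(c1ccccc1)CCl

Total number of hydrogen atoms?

15

Hydrogens are implicit in SMILES; fill each atom to its normal valence:
  5 × C (aromatic): 1 H each → 5
  3 × C: 2 H each → 6
  1 × C: 3 H
  1 × C: 1 H
  1 × C (aromatic): no H
  1 × Cl: no H
  Total hydrogens = 15.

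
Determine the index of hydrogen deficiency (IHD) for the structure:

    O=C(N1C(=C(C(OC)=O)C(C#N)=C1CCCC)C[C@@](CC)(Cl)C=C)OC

Molecular formula from the SMILES: C19H25ClN2O4.
DoU = (2C + 2 + N − H − X)/2 = (2·19 + 2 + 2 − 25 − 1)/2 = 16/2 = 8.
(Structurally: 1 ring(s) + 7 π bond(s) = 8.)

8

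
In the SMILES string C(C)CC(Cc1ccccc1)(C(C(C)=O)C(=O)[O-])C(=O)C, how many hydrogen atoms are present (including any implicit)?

21

Hydrogens are implicit in SMILES; fill each atom to its normal valence:
  5 × C (aromatic): 1 H each → 5
  4 × C: no H
  3 × C: 3 H each → 9
  3 × C: 2 H each → 6
  3 × O: no H
  1 × C: 1 H
  1 × C (aromatic): no H
  1 × O (charge -1): no H
  Total hydrogens = 21.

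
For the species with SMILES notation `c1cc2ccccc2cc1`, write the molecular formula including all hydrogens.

Heavy atoms from the SMILES: 10 C.
Implicit hydrogens by atom environment:
  8 × C (aromatic): 1 H each → 8
  2 × C (aromatic): no H
  Total hydrogens = 8.
Molecular formula: C10H8

C10H8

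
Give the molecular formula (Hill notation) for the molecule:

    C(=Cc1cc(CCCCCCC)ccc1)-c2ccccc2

C21H26

Heavy atoms from the SMILES: 21 C.
Implicit hydrogens by atom environment:
  9 × C (aromatic): 1 H each → 9
  6 × C: 2 H each → 12
  3 × C (aromatic): no H
  2 × C: 1 H each → 2
  1 × C: 3 H
  Total hydrogens = 26.
Molecular formula: C21H26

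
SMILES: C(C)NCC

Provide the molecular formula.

C4H11N

Heavy atoms from the SMILES: 4 C, 1 N.
Implicit hydrogens by atom environment:
  2 × C: 3 H each → 6
  2 × C: 2 H each → 4
  1 × N: 1 H
  Total hydrogens = 11.
Molecular formula: C4H11N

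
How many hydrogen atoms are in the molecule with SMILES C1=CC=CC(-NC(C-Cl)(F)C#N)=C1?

8

Hydrogens are implicit in SMILES; fill each atom to its normal valence:
  5 × C (aromatic): 1 H each → 5
  2 × C: no H
  1 × C: 2 H
  1 × C (aromatic): no H
  1 × Cl: no H
  1 × F: no H
  1 × N: 1 H
  1 × N: no H
  Total hydrogens = 8.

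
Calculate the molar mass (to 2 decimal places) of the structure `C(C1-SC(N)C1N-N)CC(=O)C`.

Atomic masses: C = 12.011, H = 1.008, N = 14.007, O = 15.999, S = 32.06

Molecular formula: C7H15N3OS.
M = 7×12.011 + 15×1.008 + 3×14.007 + 1×15.999 + 1×32.06 = 189.28 g/mol.

189.28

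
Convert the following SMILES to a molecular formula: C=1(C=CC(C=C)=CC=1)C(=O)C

C10H10O

Heavy atoms from the SMILES: 10 C, 1 O.
Implicit hydrogens by atom environment:
  4 × C (aromatic): 1 H each → 4
  2 × C (aromatic): no H
  1 × C: 3 H
  1 × C: 2 H
  1 × C: 1 H
  1 × C: no H
  1 × O: no H
  Total hydrogens = 10.
Molecular formula: C10H10O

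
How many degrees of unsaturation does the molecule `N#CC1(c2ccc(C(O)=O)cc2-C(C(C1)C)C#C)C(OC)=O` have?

11

Molecular formula from the SMILES: C17H15NO4.
DoU = (2C + 2 + N − H − X)/2 = (2·17 + 2 + 1 − 15 − 0)/2 = 22/2 = 11.
(Structurally: 2 ring(s) + 9 π bond(s) = 11.)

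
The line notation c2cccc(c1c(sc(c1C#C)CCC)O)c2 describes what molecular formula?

C15H14OS

Heavy atoms from the SMILES: 15 C, 1 O, 1 S.
Implicit hydrogens by atom environment:
  5 × C (aromatic): 1 H each → 5
  5 × C (aromatic): no H
  2 × C: 2 H each → 4
  1 × C: 3 H
  1 × C: 1 H
  1 × C: no H
  1 × O: 1 H
  1 × S (aromatic): no H
  Total hydrogens = 14.
Molecular formula: C15H14OS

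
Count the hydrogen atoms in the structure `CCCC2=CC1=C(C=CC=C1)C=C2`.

Hydrogens are implicit in SMILES; fill each atom to its normal valence:
  7 × C (aromatic): 1 H each → 7
  3 × C (aromatic): no H
  2 × C: 2 H each → 4
  1 × C: 3 H
  Total hydrogens = 14.

14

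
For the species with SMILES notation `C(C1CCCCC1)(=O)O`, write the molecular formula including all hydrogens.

Heavy atoms from the SMILES: 7 C, 2 O.
Implicit hydrogens by atom environment:
  5 × C: 2 H each → 10
  1 × C: 1 H
  1 × C: no H
  1 × O: 1 H
  1 × O: no H
  Total hydrogens = 12.
Molecular formula: C7H12O2

C7H12O2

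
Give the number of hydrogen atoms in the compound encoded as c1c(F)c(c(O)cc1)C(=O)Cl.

Hydrogens are implicit in SMILES; fill each atom to its normal valence:
  3 × C (aromatic): 1 H each → 3
  3 × C (aromatic): no H
  1 × C: no H
  1 × Cl: no H
  1 × F: no H
  1 × O: 1 H
  1 × O: no H
  Total hydrogens = 4.

4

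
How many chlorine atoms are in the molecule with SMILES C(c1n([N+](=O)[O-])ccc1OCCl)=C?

1

The symbol for chlorine appears 1 time in the SMILES.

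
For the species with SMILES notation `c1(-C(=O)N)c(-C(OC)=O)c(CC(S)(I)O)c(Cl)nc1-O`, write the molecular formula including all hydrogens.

Heavy atoms from the SMILES: 10 C, 1 Cl, 1 I, 2 N, 5 O, 1 S.
Implicit hydrogens by atom environment:
  5 × C (aromatic): no H
  3 × C: no H
  3 × O: no H
  2 × O: 1 H each → 2
  1 × C: 3 H
  1 × C: 2 H
  1 × Cl: no H
  1 × I: no H
  1 × N: 2 H
  1 × N (aromatic): no H
  1 × S: 1 H
  Total hydrogens = 10.
Molecular formula: C10H10ClIN2O5S

C10H10ClIN2O5S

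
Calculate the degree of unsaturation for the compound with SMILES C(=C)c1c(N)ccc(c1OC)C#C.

Molecular formula from the SMILES: C11H11NO.
DoU = (2C + 2 + N − H − X)/2 = (2·11 + 2 + 1 − 11 − 0)/2 = 14/2 = 7.
(Structurally: 1 ring(s) + 6 π bond(s) = 7.)

7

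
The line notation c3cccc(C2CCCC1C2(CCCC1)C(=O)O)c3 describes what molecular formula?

Heavy atoms from the SMILES: 17 C, 2 O.
Implicit hydrogens by atom environment:
  7 × C: 2 H each → 14
  5 × C (aromatic): 1 H each → 5
  2 × C: 1 H each → 2
  2 × C: no H
  1 × C (aromatic): no H
  1 × O: 1 H
  1 × O: no H
  Total hydrogens = 22.
Molecular formula: C17H22O2

C17H22O2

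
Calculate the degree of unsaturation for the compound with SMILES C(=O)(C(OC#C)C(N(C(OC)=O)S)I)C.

4

Molecular formula from the SMILES: C8H10INO4S.
DoU = (2C + 2 + N − H − X)/2 = (2·8 + 2 + 1 − 10 − 1)/2 = 8/2 = 4.
(Structurally: 0 ring(s) + 4 π bond(s) = 4.)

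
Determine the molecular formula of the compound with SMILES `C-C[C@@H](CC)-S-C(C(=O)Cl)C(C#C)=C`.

C11H15ClOS

Heavy atoms from the SMILES: 11 C, 1 Cl, 1 O, 1 S.
Implicit hydrogens by atom environment:
  3 × C: 2 H each → 6
  3 × C: 1 H each → 3
  3 × C: no H
  2 × C: 3 H each → 6
  1 × Cl: no H
  1 × O: no H
  1 × S: no H
  Total hydrogens = 15.
Molecular formula: C11H15ClOS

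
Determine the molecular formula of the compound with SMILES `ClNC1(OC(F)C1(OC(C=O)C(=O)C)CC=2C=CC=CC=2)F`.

Heavy atoms from the SMILES: 14 C, 1 Cl, 2 F, 1 N, 4 O.
Implicit hydrogens by atom environment:
  5 × C (aromatic): 1 H each → 5
  4 × O: no H
  3 × C: 1 H each → 3
  3 × C: no H
  2 × F: no H
  1 × C: 3 H
  1 × C: 2 H
  1 × C (aromatic): no H
  1 × Cl: no H
  1 × N: 1 H
  Total hydrogens = 14.
Molecular formula: C14H14ClF2NO4

C14H14ClF2NO4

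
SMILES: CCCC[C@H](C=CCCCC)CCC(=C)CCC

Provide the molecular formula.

C18H34

Heavy atoms from the SMILES: 18 C.
Implicit hydrogens by atom environment:
  11 × C: 2 H each → 22
  3 × C: 3 H each → 9
  3 × C: 1 H each → 3
  1 × C: no H
  Total hydrogens = 34.
Molecular formula: C18H34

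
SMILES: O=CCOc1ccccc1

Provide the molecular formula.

Heavy atoms from the SMILES: 8 C, 2 O.
Implicit hydrogens by atom environment:
  5 × C (aromatic): 1 H each → 5
  2 × O: no H
  1 × C: 2 H
  1 × C: 1 H
  1 × C (aromatic): no H
  Total hydrogens = 8.
Molecular formula: C8H8O2

C8H8O2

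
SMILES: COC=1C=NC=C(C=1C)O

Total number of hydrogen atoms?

9

Hydrogens are implicit in SMILES; fill each atom to its normal valence:
  3 × C (aromatic): no H
  2 × C: 3 H each → 6
  2 × C (aromatic): 1 H each → 2
  1 × N (aromatic): no H
  1 × O: 1 H
  1 × O: no H
  Total hydrogens = 9.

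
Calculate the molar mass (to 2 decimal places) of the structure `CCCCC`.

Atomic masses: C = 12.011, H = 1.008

Molecular formula: C5H12.
M = 5×12.011 + 12×1.008 = 72.15 g/mol.

72.15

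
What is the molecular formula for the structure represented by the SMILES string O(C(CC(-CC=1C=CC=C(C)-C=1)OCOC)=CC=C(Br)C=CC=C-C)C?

Heavy atoms from the SMILES: 1 Br, 22 C, 3 O.
Implicit hydrogens by atom environment:
  7 × C: 1 H each → 7
  4 × C: 3 H each → 12
  4 × C (aromatic): 1 H each → 4
  3 × C: 2 H each → 6
  3 × O: no H
  2 × C: no H
  2 × C (aromatic): no H
  1 × Br: no H
  Total hydrogens = 29.
Molecular formula: C22H29BrO3

C22H29BrO3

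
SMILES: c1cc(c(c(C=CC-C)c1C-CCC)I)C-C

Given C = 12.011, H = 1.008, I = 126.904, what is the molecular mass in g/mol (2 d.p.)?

Molecular formula: C16H23I.
M = 16×12.011 + 23×1.008 + 1×126.904 = 342.26 g/mol.

342.26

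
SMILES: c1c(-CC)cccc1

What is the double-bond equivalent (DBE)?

Molecular formula from the SMILES: C8H10.
DoU = (2C + 2 + N − H − X)/2 = (2·8 + 2 + 0 − 10 − 0)/2 = 8/2 = 4.
(Structurally: 1 ring(s) + 3 π bond(s) = 4.)

4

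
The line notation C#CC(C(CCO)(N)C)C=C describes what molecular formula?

C9H15NO

Heavy atoms from the SMILES: 9 C, 1 N, 1 O.
Implicit hydrogens by atom environment:
  3 × C: 2 H each → 6
  3 × C: 1 H each → 3
  2 × C: no H
  1 × C: 3 H
  1 × N: 2 H
  1 × O: 1 H
  Total hydrogens = 15.
Molecular formula: C9H15NO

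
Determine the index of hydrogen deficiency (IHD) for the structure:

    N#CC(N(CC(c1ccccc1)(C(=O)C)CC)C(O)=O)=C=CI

10

Molecular formula from the SMILES: C17H17IN2O3.
DoU = (2C + 2 + N − H − X)/2 = (2·17 + 2 + 2 − 17 − 1)/2 = 20/2 = 10.
(Structurally: 1 ring(s) + 9 π bond(s) = 10.)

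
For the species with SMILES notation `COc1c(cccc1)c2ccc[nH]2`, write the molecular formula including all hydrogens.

C11H11NO

Heavy atoms from the SMILES: 11 C, 1 N, 1 O.
Implicit hydrogens by atom environment:
  7 × C (aromatic): 1 H each → 7
  3 × C (aromatic): no H
  1 × C: 3 H
  1 × N (aromatic): 1 H
  1 × O: no H
  Total hydrogens = 11.
Molecular formula: C11H11NO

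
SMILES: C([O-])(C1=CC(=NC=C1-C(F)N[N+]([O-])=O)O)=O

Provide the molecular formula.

C7H5FN3O5-

Heavy atoms from the SMILES: 7 C, 1 F, 3 N, 5 O.
Implicit hydrogens by atom environment:
  3 × C (aromatic): no H
  2 × C (aromatic): 1 H each → 2
  2 × O: no H
  2 × O (charge -1): no H
  1 × C: 1 H
  1 × C: no H
  1 × F: no H
  1 × N: 1 H
  1 × N (aromatic): no H
  1 × N (charge +1): no H
  1 × O: 1 H
  Total hydrogens = 5.
Net charge -1.
Molecular formula: C7H5FN3O5-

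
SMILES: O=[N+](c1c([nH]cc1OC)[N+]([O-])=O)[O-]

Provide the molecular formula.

C5H5N3O5

Heavy atoms from the SMILES: 5 C, 3 N, 5 O.
Implicit hydrogens by atom environment:
  3 × C (aromatic): no H
  3 × O: no H
  2 × N (charge +1): no H
  2 × O (charge -1): no H
  1 × C: 3 H
  1 × C (aromatic): 1 H
  1 × N (aromatic): 1 H
  Total hydrogens = 5.
Molecular formula: C5H5N3O5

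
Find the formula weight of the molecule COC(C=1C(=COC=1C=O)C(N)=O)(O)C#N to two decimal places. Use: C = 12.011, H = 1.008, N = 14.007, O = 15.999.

Molecular formula: C9H8N2O5.
M = 9×12.011 + 8×1.008 + 2×14.007 + 5×15.999 = 224.17 g/mol.

224.17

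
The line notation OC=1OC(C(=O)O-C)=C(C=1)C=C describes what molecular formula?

C8H8O4

Heavy atoms from the SMILES: 8 C, 4 O.
Implicit hydrogens by atom environment:
  3 × C (aromatic): no H
  2 × O: no H
  1 × C: 3 H
  1 × C: 2 H
  1 × C (aromatic): 1 H
  1 × C: 1 H
  1 × C: no H
  1 × O: 1 H
  1 × O (aromatic): no H
  Total hydrogens = 8.
Molecular formula: C8H8O4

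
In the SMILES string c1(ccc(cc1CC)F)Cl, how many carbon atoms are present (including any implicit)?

8

The symbol for carbon appears 8 times in the SMILES. Lowercase c denotes aromatic carbon and counts toward C.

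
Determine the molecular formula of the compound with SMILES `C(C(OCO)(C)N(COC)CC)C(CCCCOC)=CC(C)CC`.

C19H39NO4

Heavy atoms from the SMILES: 19 C, 1 N, 4 O.
Implicit hydrogens by atom environment:
  9 × C: 2 H each → 18
  6 × C: 3 H each → 18
  3 × O: no H
  2 × C: 1 H each → 2
  2 × C: no H
  1 × N: no H
  1 × O: 1 H
  Total hydrogens = 39.
Molecular formula: C19H39NO4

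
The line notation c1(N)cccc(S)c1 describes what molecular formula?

Heavy atoms from the SMILES: 6 C, 1 N, 1 S.
Implicit hydrogens by atom environment:
  4 × C (aromatic): 1 H each → 4
  2 × C (aromatic): no H
  1 × N: 2 H
  1 × S: 1 H
  Total hydrogens = 7.
Molecular formula: C6H7NS

C6H7NS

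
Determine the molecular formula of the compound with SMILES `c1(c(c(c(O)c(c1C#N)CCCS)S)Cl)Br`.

C10H9BrClNOS2

Heavy atoms from the SMILES: 1 Br, 10 C, 1 Cl, 1 N, 1 O, 2 S.
Implicit hydrogens by atom environment:
  6 × C (aromatic): no H
  3 × C: 2 H each → 6
  2 × S: 1 H each → 2
  1 × Br: no H
  1 × C: no H
  1 × Cl: no H
  1 × N: no H
  1 × O: 1 H
  Total hydrogens = 9.
Molecular formula: C10H9BrClNOS2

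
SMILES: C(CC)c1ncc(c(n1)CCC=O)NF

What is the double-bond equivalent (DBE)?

5

Molecular formula from the SMILES: C10H14FN3O.
DoU = (2C + 2 + N − H − X)/2 = (2·10 + 2 + 3 − 14 − 1)/2 = 10/2 = 5.
(Structurally: 1 ring(s) + 4 π bond(s) = 5.)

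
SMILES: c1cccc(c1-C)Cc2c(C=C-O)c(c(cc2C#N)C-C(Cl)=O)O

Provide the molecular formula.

C19H16ClNO3

Heavy atoms from the SMILES: 19 C, 1 Cl, 1 N, 3 O.
Implicit hydrogens by atom environment:
  7 × C (aromatic): no H
  5 × C (aromatic): 1 H each → 5
  2 × C: 2 H each → 4
  2 × C: 1 H each → 2
  2 × C: no H
  2 × O: 1 H each → 2
  1 × C: 3 H
  1 × Cl: no H
  1 × N: no H
  1 × O: no H
  Total hydrogens = 16.
Molecular formula: C19H16ClNO3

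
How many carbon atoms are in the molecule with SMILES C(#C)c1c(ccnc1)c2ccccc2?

13

The symbol for carbon appears 13 times in the SMILES. Lowercase c denotes aromatic carbon and counts toward C.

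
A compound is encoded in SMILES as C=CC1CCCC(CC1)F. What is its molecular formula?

Heavy atoms from the SMILES: 9 C, 1 F.
Implicit hydrogens by atom environment:
  6 × C: 2 H each → 12
  3 × C: 1 H each → 3
  1 × F: no H
  Total hydrogens = 15.
Molecular formula: C9H15F

C9H15F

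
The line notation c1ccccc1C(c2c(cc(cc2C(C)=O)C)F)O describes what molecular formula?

C16H15FO2

Heavy atoms from the SMILES: 16 C, 1 F, 2 O.
Implicit hydrogens by atom environment:
  7 × C (aromatic): 1 H each → 7
  5 × C (aromatic): no H
  2 × C: 3 H each → 6
  1 × C: 1 H
  1 × C: no H
  1 × F: no H
  1 × O: 1 H
  1 × O: no H
  Total hydrogens = 15.
Molecular formula: C16H15FO2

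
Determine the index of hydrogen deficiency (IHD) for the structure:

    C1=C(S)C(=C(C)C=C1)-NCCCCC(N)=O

5

Molecular formula from the SMILES: C12H18N2OS.
DoU = (2C + 2 + N − H − X)/2 = (2·12 + 2 + 2 − 18 − 0)/2 = 10/2 = 5.
(Structurally: 1 ring(s) + 4 π bond(s) = 5.)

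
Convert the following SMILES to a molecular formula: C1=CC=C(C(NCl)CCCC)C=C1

C11H16ClN

Heavy atoms from the SMILES: 11 C, 1 Cl, 1 N.
Implicit hydrogens by atom environment:
  5 × C (aromatic): 1 H each → 5
  3 × C: 2 H each → 6
  1 × C: 3 H
  1 × C: 1 H
  1 × C (aromatic): no H
  1 × Cl: no H
  1 × N: 1 H
  Total hydrogens = 16.
Molecular formula: C11H16ClN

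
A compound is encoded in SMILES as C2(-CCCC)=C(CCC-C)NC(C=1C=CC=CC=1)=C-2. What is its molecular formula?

Heavy atoms from the SMILES: 18 C, 1 N.
Implicit hydrogens by atom environment:
  6 × C: 2 H each → 12
  6 × C (aromatic): 1 H each → 6
  4 × C (aromatic): no H
  2 × C: 3 H each → 6
  1 × N (aromatic): 1 H
  Total hydrogens = 25.
Molecular formula: C18H25N

C18H25N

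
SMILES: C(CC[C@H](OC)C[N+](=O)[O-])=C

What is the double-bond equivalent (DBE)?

2

Molecular formula from the SMILES: C7H13NO3.
DoU = (2C + 2 + N − H − X)/2 = (2·7 + 2 + 1 − 13 − 0)/2 = 4/2 = 2.
(Structurally: 0 ring(s) + 2 π bond(s) = 2.)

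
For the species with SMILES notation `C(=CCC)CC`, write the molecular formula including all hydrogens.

C6H12

Heavy atoms from the SMILES: 6 C.
Implicit hydrogens by atom environment:
  2 × C: 3 H each → 6
  2 × C: 2 H each → 4
  2 × C: 1 H each → 2
  Total hydrogens = 12.
Molecular formula: C6H12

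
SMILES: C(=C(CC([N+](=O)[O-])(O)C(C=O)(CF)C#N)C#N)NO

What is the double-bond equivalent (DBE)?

7

Molecular formula from the SMILES: C9H9FN4O5.
DoU = (2C + 2 + N − H − X)/2 = (2·9 + 2 + 4 − 9 − 1)/2 = 14/2 = 7.
(Structurally: 0 ring(s) + 7 π bond(s) = 7.)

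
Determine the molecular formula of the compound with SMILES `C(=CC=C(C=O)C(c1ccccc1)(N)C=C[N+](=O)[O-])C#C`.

C16H14N2O3

Heavy atoms from the SMILES: 16 C, 2 N, 3 O.
Implicit hydrogens by atom environment:
  7 × C: 1 H each → 7
  5 × C (aromatic): 1 H each → 5
  3 × C: no H
  2 × O: no H
  1 × C (aromatic): no H
  1 × N: 2 H
  1 × N (charge +1): no H
  1 × O (charge -1): no H
  Total hydrogens = 14.
Molecular formula: C16H14N2O3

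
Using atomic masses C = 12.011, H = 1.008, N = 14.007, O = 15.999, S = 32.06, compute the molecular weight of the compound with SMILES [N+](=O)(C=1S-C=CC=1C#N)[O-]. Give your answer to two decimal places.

154.14

Molecular formula: C5H2N2O2S.
M = 5×12.011 + 2×1.008 + 2×14.007 + 2×15.999 + 1×32.06 = 154.14 g/mol.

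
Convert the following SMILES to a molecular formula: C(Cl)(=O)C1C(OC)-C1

Heavy atoms from the SMILES: 5 C, 1 Cl, 2 O.
Implicit hydrogens by atom environment:
  2 × C: 1 H each → 2
  2 × O: no H
  1 × C: 3 H
  1 × C: 2 H
  1 × C: no H
  1 × Cl: no H
  Total hydrogens = 7.
Molecular formula: C5H7ClO2

C5H7ClO2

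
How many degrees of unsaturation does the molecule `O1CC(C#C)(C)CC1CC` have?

3

Molecular formula from the SMILES: C9H14O.
DoU = (2C + 2 + N − H − X)/2 = (2·9 + 2 + 0 − 14 − 0)/2 = 6/2 = 3.
(Structurally: 1 ring(s) + 2 π bond(s) = 3.)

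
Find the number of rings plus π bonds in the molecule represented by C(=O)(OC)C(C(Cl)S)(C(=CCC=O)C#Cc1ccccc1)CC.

Molecular formula from the SMILES: C18H19ClO3S.
DoU = (2C + 2 + N − H − X)/2 = (2·18 + 2 + 0 − 19 − 1)/2 = 18/2 = 9.
(Structurally: 1 ring(s) + 8 π bond(s) = 9.)

9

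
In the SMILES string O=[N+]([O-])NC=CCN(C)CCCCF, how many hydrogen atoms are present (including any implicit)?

Hydrogens are implicit in SMILES; fill each atom to its normal valence:
  5 × C: 2 H each → 10
  2 × C: 1 H each → 2
  1 × C: 3 H
  1 × F: no H
  1 × N: 1 H
  1 × N: no H
  1 × N (charge +1): no H
  1 × O: no H
  1 × O (charge -1): no H
  Total hydrogens = 16.

16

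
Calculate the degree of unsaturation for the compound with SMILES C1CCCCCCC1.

Molecular formula from the SMILES: C8H16.
DoU = (2C + 2 + N − H − X)/2 = (2·8 + 2 + 0 − 16 − 0)/2 = 2/2 = 1.
(Structurally: 1 ring(s) + 0 π bond(s) = 1.)

1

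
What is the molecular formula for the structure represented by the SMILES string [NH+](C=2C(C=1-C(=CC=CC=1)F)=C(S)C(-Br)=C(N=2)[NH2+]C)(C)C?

[C14H17BrFN3S]2+

Heavy atoms from the SMILES: 1 Br, 14 C, 1 F, 3 N, 1 S.
Implicit hydrogens by atom environment:
  7 × C (aromatic): no H
  4 × C (aromatic): 1 H each → 4
  3 × C: 3 H each → 9
  1 × Br: no H
  1 × F: no H
  1 × N (charge +1): 2 H
  1 × N (charge +1): 1 H
  1 × N (aromatic): no H
  1 × S: 1 H
  Total hydrogens = 17.
Net charge +2.
Molecular formula: [C14H17BrFN3S]2+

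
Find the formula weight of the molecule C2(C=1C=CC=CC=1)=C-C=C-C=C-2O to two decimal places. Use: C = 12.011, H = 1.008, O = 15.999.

170.21

Molecular formula: C12H10O.
M = 12×12.011 + 10×1.008 + 1×15.999 = 170.21 g/mol.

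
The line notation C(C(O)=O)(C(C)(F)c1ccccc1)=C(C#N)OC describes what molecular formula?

Heavy atoms from the SMILES: 13 C, 1 F, 1 N, 3 O.
Implicit hydrogens by atom environment:
  5 × C (aromatic): 1 H each → 5
  5 × C: no H
  2 × C: 3 H each → 6
  2 × O: no H
  1 × C (aromatic): no H
  1 × F: no H
  1 × N: no H
  1 × O: 1 H
  Total hydrogens = 12.
Molecular formula: C13H12FNO3

C13H12FNO3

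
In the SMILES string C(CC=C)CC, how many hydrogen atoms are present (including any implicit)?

Hydrogens are implicit in SMILES; fill each atom to its normal valence:
  4 × C: 2 H each → 8
  1 × C: 3 H
  1 × C: 1 H
  Total hydrogens = 12.

12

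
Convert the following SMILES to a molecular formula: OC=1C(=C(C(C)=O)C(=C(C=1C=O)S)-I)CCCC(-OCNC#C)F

C16H17FINO4S

Heavy atoms from the SMILES: 16 C, 1 F, 1 I, 1 N, 4 O, 1 S.
Implicit hydrogens by atom environment:
  6 × C (aromatic): no H
  4 × C: 2 H each → 8
  3 × C: 1 H each → 3
  3 × O: no H
  2 × C: no H
  1 × C: 3 H
  1 × F: no H
  1 × I: no H
  1 × N: 1 H
  1 × O: 1 H
  1 × S: 1 H
  Total hydrogens = 17.
Molecular formula: C16H17FINO4S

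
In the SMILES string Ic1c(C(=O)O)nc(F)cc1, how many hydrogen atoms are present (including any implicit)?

3

Hydrogens are implicit in SMILES; fill each atom to its normal valence:
  3 × C (aromatic): no H
  2 × C (aromatic): 1 H each → 2
  1 × C: no H
  1 × F: no H
  1 × I: no H
  1 × N (aromatic): no H
  1 × O: 1 H
  1 × O: no H
  Total hydrogens = 3.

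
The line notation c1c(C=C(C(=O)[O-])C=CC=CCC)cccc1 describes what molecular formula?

Heavy atoms from the SMILES: 15 C, 2 O.
Implicit hydrogens by atom environment:
  5 × C: 1 H each → 5
  5 × C (aromatic): 1 H each → 5
  2 × C: no H
  1 × C: 3 H
  1 × C: 2 H
  1 × C (aromatic): no H
  1 × O: no H
  1 × O (charge -1): no H
  Total hydrogens = 15.
Net charge -1.
Molecular formula: C15H15O2-

C15H15O2-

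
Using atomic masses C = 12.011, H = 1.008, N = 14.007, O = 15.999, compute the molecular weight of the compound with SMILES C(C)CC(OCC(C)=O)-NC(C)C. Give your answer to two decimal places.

Molecular formula: C10H21NO2.
M = 10×12.011 + 21×1.008 + 1×14.007 + 2×15.999 = 187.28 g/mol.

187.28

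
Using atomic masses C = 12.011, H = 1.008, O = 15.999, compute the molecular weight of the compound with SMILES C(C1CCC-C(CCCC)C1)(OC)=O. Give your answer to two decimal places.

Molecular formula: C12H22O2.
M = 12×12.011 + 22×1.008 + 2×15.999 = 198.31 g/mol.

198.31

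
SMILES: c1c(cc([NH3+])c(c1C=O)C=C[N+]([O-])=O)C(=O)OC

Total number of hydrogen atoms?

11

Hydrogens are implicit in SMILES; fill each atom to its normal valence:
  4 × C (aromatic): no H
  4 × O: no H
  3 × C: 1 H each → 3
  2 × C (aromatic): 1 H each → 2
  1 × C: 3 H
  1 × C: no H
  1 × N (charge +1): 3 H
  1 × N (charge +1): no H
  1 × O (charge -1): no H
  Total hydrogens = 11.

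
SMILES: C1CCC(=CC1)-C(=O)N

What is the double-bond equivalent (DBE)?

3

Molecular formula from the SMILES: C7H11NO.
DoU = (2C + 2 + N − H − X)/2 = (2·7 + 2 + 1 − 11 − 0)/2 = 6/2 = 3.
(Structurally: 1 ring(s) + 2 π bond(s) = 3.)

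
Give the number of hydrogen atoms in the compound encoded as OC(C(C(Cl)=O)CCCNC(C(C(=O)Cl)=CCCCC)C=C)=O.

Hydrogens are implicit in SMILES; fill each atom to its normal valence:
  7 × C: 2 H each → 14
  4 × C: 1 H each → 4
  4 × C: no H
  3 × O: no H
  2 × Cl: no H
  1 × C: 3 H
  1 × N: 1 H
  1 × O: 1 H
  Total hydrogens = 23.

23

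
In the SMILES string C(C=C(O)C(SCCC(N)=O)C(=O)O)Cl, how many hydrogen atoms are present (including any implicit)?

Hydrogens are implicit in SMILES; fill each atom to its normal valence:
  3 × C: 2 H each → 6
  3 × C: no H
  2 × C: 1 H each → 2
  2 × O: 1 H each → 2
  2 × O: no H
  1 × Cl: no H
  1 × N: 2 H
  1 × S: no H
  Total hydrogens = 12.

12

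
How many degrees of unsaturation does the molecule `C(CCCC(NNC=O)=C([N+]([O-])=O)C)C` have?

Molecular formula from the SMILES: C9H17N3O3.
DoU = (2C + 2 + N − H − X)/2 = (2·9 + 2 + 3 − 17 − 0)/2 = 6/2 = 3.
(Structurally: 0 ring(s) + 3 π bond(s) = 3.)

3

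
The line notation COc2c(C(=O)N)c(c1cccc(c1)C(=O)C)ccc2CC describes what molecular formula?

C18H19NO3

Heavy atoms from the SMILES: 18 C, 1 N, 3 O.
Implicit hydrogens by atom environment:
  6 × C (aromatic): 1 H each → 6
  6 × C (aromatic): no H
  3 × C: 3 H each → 9
  3 × O: no H
  2 × C: no H
  1 × C: 2 H
  1 × N: 2 H
  Total hydrogens = 19.
Molecular formula: C18H19NO3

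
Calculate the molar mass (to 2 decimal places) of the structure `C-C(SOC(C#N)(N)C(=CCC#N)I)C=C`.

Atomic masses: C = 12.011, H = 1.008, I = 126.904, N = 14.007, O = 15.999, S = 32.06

349.19

Molecular formula: C10H12IN3OS.
M = 10×12.011 + 12×1.008 + 1×126.904 + 3×14.007 + 1×15.999 + 1×32.06 = 349.19 g/mol.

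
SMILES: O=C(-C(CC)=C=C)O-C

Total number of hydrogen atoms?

10

Hydrogens are implicit in SMILES; fill each atom to its normal valence:
  3 × C: no H
  2 × C: 3 H each → 6
  2 × C: 2 H each → 4
  2 × O: no H
  Total hydrogens = 10.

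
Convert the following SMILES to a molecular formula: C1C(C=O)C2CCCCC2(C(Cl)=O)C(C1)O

Heavy atoms from the SMILES: 12 C, 1 Cl, 3 O.
Implicit hydrogens by atom environment:
  6 × C: 2 H each → 12
  4 × C: 1 H each → 4
  2 × C: no H
  2 × O: no H
  1 × Cl: no H
  1 × O: 1 H
  Total hydrogens = 17.
Molecular formula: C12H17ClO3

C12H17ClO3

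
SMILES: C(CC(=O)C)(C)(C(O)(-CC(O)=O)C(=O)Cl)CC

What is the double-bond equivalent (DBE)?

3

Molecular formula from the SMILES: C11H17ClO5.
DoU = (2C + 2 + N − H − X)/2 = (2·11 + 2 + 0 − 17 − 1)/2 = 6/2 = 3.
(Structurally: 0 ring(s) + 3 π bond(s) = 3.)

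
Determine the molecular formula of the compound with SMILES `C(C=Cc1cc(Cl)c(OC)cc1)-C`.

C11H13ClO

Heavy atoms from the SMILES: 11 C, 1 Cl, 1 O.
Implicit hydrogens by atom environment:
  3 × C (aromatic): 1 H each → 3
  3 × C (aromatic): no H
  2 × C: 3 H each → 6
  2 × C: 1 H each → 2
  1 × C: 2 H
  1 × Cl: no H
  1 × O: no H
  Total hydrogens = 13.
Molecular formula: C11H13ClO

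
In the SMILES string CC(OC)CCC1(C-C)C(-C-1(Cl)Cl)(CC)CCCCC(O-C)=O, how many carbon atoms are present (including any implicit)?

The symbol for carbon appears 18 times in the SMILES. (Cl is a single chlorine, not C + l.)

18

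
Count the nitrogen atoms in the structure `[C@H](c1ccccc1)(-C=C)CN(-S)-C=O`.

The symbol for nitrogen appears 1 time in the SMILES.

1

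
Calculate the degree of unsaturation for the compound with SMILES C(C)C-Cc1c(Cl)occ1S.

Molecular formula from the SMILES: C8H11ClOS.
DoU = (2C + 2 + N − H − X)/2 = (2·8 + 2 + 0 − 11 − 1)/2 = 6/2 = 3.
(Structurally: 1 ring(s) + 2 π bond(s) = 3.)

3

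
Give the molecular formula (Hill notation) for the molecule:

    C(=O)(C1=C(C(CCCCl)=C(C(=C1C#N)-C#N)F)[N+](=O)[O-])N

C12H8ClFN4O3

Heavy atoms from the SMILES: 12 C, 1 Cl, 1 F, 4 N, 3 O.
Implicit hydrogens by atom environment:
  6 × C (aromatic): no H
  3 × C: 2 H each → 6
  3 × C: no H
  2 × N: no H
  2 × O: no H
  1 × Cl: no H
  1 × F: no H
  1 × N: 2 H
  1 × N (charge +1): no H
  1 × O (charge -1): no H
  Total hydrogens = 8.
Molecular formula: C12H8ClFN4O3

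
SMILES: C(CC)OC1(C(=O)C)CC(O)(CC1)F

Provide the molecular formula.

Heavy atoms from the SMILES: 10 C, 1 F, 3 O.
Implicit hydrogens by atom environment:
  5 × C: 2 H each → 10
  3 × C: no H
  2 × C: 3 H each → 6
  2 × O: no H
  1 × F: no H
  1 × O: 1 H
  Total hydrogens = 17.
Molecular formula: C10H17FO3

C10H17FO3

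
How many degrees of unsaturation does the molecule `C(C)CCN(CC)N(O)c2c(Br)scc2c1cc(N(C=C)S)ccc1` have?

8

Molecular formula from the SMILES: C18H24BrN3OS2.
DoU = (2C + 2 + N − H − X)/2 = (2·18 + 2 + 3 − 24 − 1)/2 = 16/2 = 8.
(Structurally: 2 ring(s) + 6 π bond(s) = 8.)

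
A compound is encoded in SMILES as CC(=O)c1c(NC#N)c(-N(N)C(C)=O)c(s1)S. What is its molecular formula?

C9H10N4O2S2

Heavy atoms from the SMILES: 9 C, 4 N, 2 O, 2 S.
Implicit hydrogens by atom environment:
  4 × C (aromatic): no H
  3 × C: no H
  2 × C: 3 H each → 6
  2 × N: no H
  2 × O: no H
  1 × N: 2 H
  1 × N: 1 H
  1 × S: 1 H
  1 × S (aromatic): no H
  Total hydrogens = 10.
Molecular formula: C9H10N4O2S2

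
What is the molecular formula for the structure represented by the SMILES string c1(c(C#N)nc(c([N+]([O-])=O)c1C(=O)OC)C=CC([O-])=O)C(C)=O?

C13H8N3O7-

Heavy atoms from the SMILES: 13 C, 3 N, 7 O.
Implicit hydrogens by atom environment:
  5 × C (aromatic): no H
  5 × O: no H
  4 × C: no H
  2 × C: 3 H each → 6
  2 × C: 1 H each → 2
  2 × O (charge -1): no H
  1 × N (aromatic): no H
  1 × N (charge +1): no H
  1 × N: no H
  Total hydrogens = 8.
Net charge -1.
Molecular formula: C13H8N3O7-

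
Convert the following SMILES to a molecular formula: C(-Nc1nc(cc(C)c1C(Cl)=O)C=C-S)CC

C12H15ClN2OS

Heavy atoms from the SMILES: 12 C, 1 Cl, 2 N, 1 O, 1 S.
Implicit hydrogens by atom environment:
  4 × C (aromatic): no H
  2 × C: 3 H each → 6
  2 × C: 2 H each → 4
  2 × C: 1 H each → 2
  1 × C (aromatic): 1 H
  1 × C: no H
  1 × Cl: no H
  1 × N: 1 H
  1 × N (aromatic): no H
  1 × O: no H
  1 × S: 1 H
  Total hydrogens = 15.
Molecular formula: C12H15ClN2OS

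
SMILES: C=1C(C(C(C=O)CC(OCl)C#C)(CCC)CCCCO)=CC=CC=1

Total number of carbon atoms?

The symbol for carbon appears 20 times in the SMILES. (Cl is a single chlorine, not C + l.)

20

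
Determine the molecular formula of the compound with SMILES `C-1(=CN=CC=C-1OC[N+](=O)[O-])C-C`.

Heavy atoms from the SMILES: 8 C, 2 N, 3 O.
Implicit hydrogens by atom environment:
  3 × C (aromatic): 1 H each → 3
  2 × C: 2 H each → 4
  2 × C (aromatic): no H
  2 × O: no H
  1 × C: 3 H
  1 × N (aromatic): no H
  1 × N (charge +1): no H
  1 × O (charge -1): no H
  Total hydrogens = 10.
Molecular formula: C8H10N2O3

C8H10N2O3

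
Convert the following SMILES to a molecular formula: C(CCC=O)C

Heavy atoms from the SMILES: 5 C, 1 O.
Implicit hydrogens by atom environment:
  3 × C: 2 H each → 6
  1 × C: 3 H
  1 × C: 1 H
  1 × O: no H
  Total hydrogens = 10.
Molecular formula: C5H10O

C5H10O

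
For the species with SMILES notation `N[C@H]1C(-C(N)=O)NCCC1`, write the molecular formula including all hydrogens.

C6H13N3O

Heavy atoms from the SMILES: 6 C, 3 N, 1 O.
Implicit hydrogens by atom environment:
  3 × C: 2 H each → 6
  2 × C: 1 H each → 2
  2 × N: 2 H each → 4
  1 × C: no H
  1 × N: 1 H
  1 × O: no H
  Total hydrogens = 13.
Molecular formula: C6H13N3O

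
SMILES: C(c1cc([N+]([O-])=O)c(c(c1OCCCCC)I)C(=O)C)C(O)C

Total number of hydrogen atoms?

22

Hydrogens are implicit in SMILES; fill each atom to its normal valence:
  5 × C: 2 H each → 10
  5 × C (aromatic): no H
  3 × C: 3 H each → 9
  3 × O: no H
  1 × C (aromatic): 1 H
  1 × C: 1 H
  1 × C: no H
  1 × I: no H
  1 × N (charge +1): no H
  1 × O: 1 H
  1 × O (charge -1): no H
  Total hydrogens = 22.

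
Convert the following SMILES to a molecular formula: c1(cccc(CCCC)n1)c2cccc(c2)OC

Heavy atoms from the SMILES: 16 C, 1 N, 1 O.
Implicit hydrogens by atom environment:
  7 × C (aromatic): 1 H each → 7
  4 × C (aromatic): no H
  3 × C: 2 H each → 6
  2 × C: 3 H each → 6
  1 × N (aromatic): no H
  1 × O: no H
  Total hydrogens = 19.
Molecular formula: C16H19NO

C16H19NO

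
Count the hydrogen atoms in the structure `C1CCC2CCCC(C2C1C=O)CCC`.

Hydrogens are implicit in SMILES; fill each atom to its normal valence:
  8 × C: 2 H each → 16
  5 × C: 1 H each → 5
  1 × C: 3 H
  1 × O: no H
  Total hydrogens = 24.

24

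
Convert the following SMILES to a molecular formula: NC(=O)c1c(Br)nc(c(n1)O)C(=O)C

Heavy atoms from the SMILES: 1 Br, 7 C, 3 N, 3 O.
Implicit hydrogens by atom environment:
  4 × C (aromatic): no H
  2 × C: no H
  2 × N (aromatic): no H
  2 × O: no H
  1 × Br: no H
  1 × C: 3 H
  1 × N: 2 H
  1 × O: 1 H
  Total hydrogens = 6.
Molecular formula: C7H6BrN3O3

C7H6BrN3O3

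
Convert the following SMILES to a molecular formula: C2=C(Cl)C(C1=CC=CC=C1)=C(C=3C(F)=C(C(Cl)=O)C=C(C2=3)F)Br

Heavy atoms from the SMILES: 1 Br, 17 C, 2 Cl, 2 F, 1 O.
Implicit hydrogens by atom environment:
  9 × C (aromatic): no H
  7 × C (aromatic): 1 H each → 7
  2 × Cl: no H
  2 × F: no H
  1 × Br: no H
  1 × C: no H
  1 × O: no H
  Total hydrogens = 7.
Molecular formula: C17H7BrCl2F2O

C17H7BrCl2F2O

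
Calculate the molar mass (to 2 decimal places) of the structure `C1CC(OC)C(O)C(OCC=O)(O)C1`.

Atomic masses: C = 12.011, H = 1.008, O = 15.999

204.22

Molecular formula: C9H16O5.
M = 9×12.011 + 16×1.008 + 5×15.999 = 204.22 g/mol.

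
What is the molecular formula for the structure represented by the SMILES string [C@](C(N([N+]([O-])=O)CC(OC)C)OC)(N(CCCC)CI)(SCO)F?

C13H27FIN3O5S

Heavy atoms from the SMILES: 13 C, 1 F, 1 I, 3 N, 5 O, 1 S.
Implicit hydrogens by atom environment:
  6 × C: 2 H each → 12
  4 × C: 3 H each → 12
  3 × O: no H
  2 × C: 1 H each → 2
  2 × N: no H
  1 × C: no H
  1 × F: no H
  1 × I: no H
  1 × N (charge +1): no H
  1 × O: 1 H
  1 × O (charge -1): no H
  1 × S: no H
  Total hydrogens = 27.
Molecular formula: C13H27FIN3O5S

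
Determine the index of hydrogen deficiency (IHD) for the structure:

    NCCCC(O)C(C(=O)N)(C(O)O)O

1

Molecular formula from the SMILES: C7H16N2O5.
DoU = (2C + 2 + N − H − X)/2 = (2·7 + 2 + 2 − 16 − 0)/2 = 2/2 = 1.
(Structurally: 0 ring(s) + 1 π bond(s) = 1.)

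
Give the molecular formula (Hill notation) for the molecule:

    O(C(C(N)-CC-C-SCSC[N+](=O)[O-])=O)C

Heavy atoms from the SMILES: 8 C, 2 N, 4 O, 2 S.
Implicit hydrogens by atom environment:
  5 × C: 2 H each → 10
  3 × O: no H
  2 × S: no H
  1 × C: 3 H
  1 × C: 1 H
  1 × C: no H
  1 × N: 2 H
  1 × N (charge +1): no H
  1 × O (charge -1): no H
  Total hydrogens = 16.
Molecular formula: C8H16N2O4S2

C8H16N2O4S2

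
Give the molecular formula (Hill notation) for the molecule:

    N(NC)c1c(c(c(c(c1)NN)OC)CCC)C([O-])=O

C12H19N4O3-

Heavy atoms from the SMILES: 12 C, 4 N, 3 O.
Implicit hydrogens by atom environment:
  5 × C (aromatic): no H
  3 × C: 3 H each → 9
  3 × N: 1 H each → 3
  2 × C: 2 H each → 4
  2 × O: no H
  1 × C (aromatic): 1 H
  1 × C: no H
  1 × N: 2 H
  1 × O (charge -1): no H
  Total hydrogens = 19.
Net charge -1.
Molecular formula: C12H19N4O3-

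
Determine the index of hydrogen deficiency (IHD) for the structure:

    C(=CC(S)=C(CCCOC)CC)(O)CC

2

Molecular formula from the SMILES: C12H22O2S.
DoU = (2C + 2 + N − H − X)/2 = (2·12 + 2 + 0 − 22 − 0)/2 = 4/2 = 2.
(Structurally: 0 ring(s) + 2 π bond(s) = 2.)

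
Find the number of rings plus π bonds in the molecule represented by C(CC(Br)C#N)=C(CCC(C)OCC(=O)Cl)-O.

4

Molecular formula from the SMILES: C11H15BrClNO3.
DoU = (2C + 2 + N − H − X)/2 = (2·11 + 2 + 1 − 15 − 2)/2 = 8/2 = 4.
(Structurally: 0 ring(s) + 4 π bond(s) = 4.)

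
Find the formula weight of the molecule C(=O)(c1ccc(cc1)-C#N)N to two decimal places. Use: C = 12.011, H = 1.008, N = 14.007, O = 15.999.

Molecular formula: C8H6N2O.
M = 8×12.011 + 6×1.008 + 2×14.007 + 1×15.999 = 146.15 g/mol.

146.15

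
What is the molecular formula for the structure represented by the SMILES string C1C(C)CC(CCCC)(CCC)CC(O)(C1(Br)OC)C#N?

C17H30BrNO2

Heavy atoms from the SMILES: 1 Br, 17 C, 1 N, 2 O.
Implicit hydrogens by atom environment:
  8 × C: 2 H each → 16
  4 × C: 3 H each → 12
  4 × C: no H
  1 × Br: no H
  1 × C: 1 H
  1 × N: no H
  1 × O: 1 H
  1 × O: no H
  Total hydrogens = 30.
Molecular formula: C17H30BrNO2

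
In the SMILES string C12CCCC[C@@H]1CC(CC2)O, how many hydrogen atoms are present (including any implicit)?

18

Hydrogens are implicit in SMILES; fill each atom to its normal valence:
  7 × C: 2 H each → 14
  3 × C: 1 H each → 3
  1 × O: 1 H
  Total hydrogens = 18.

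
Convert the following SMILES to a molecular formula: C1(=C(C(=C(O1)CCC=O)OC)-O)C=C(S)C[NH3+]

C11H16NO4S+

Heavy atoms from the SMILES: 11 C, 1 N, 4 O, 1 S.
Implicit hydrogens by atom environment:
  4 × C (aromatic): no H
  3 × C: 2 H each → 6
  2 × C: 1 H each → 2
  2 × O: no H
  1 × C: 3 H
  1 × C: no H
  1 × N (charge +1): 3 H
  1 × O: 1 H
  1 × O (aromatic): no H
  1 × S: 1 H
  Total hydrogens = 16.
Net charge +1.
Molecular formula: C11H16NO4S+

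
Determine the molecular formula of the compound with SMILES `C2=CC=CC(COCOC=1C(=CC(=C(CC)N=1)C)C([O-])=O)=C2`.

Heavy atoms from the SMILES: 17 C, 1 N, 4 O.
Implicit hydrogens by atom environment:
  6 × C (aromatic): 1 H each → 6
  5 × C (aromatic): no H
  3 × C: 2 H each → 6
  3 × O: no H
  2 × C: 3 H each → 6
  1 × C: no H
  1 × N (aromatic): no H
  1 × O (charge -1): no H
  Total hydrogens = 18.
Net charge -1.
Molecular formula: C17H18NO4-

C17H18NO4-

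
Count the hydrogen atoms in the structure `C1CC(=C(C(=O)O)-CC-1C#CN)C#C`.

11

Hydrogens are implicit in SMILES; fill each atom to its normal valence:
  6 × C: no H
  3 × C: 2 H each → 6
  2 × C: 1 H each → 2
  1 × N: 2 H
  1 × O: 1 H
  1 × O: no H
  Total hydrogens = 11.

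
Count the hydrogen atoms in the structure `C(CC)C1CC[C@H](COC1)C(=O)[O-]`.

17

Hydrogens are implicit in SMILES; fill each atom to its normal valence:
  6 × C: 2 H each → 12
  2 × C: 1 H each → 2
  2 × O: no H
  1 × C: 3 H
  1 × C: no H
  1 × O (charge -1): no H
  Total hydrogens = 17.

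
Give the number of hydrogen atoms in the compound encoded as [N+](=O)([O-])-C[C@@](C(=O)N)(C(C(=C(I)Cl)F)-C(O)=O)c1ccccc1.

11

Hydrogens are implicit in SMILES; fill each atom to its normal valence:
  5 × C (aromatic): 1 H each → 5
  5 × C: no H
  3 × O: no H
  1 × C: 2 H
  1 × C: 1 H
  1 × C (aromatic): no H
  1 × Cl: no H
  1 × F: no H
  1 × I: no H
  1 × N: 2 H
  1 × N (charge +1): no H
  1 × O: 1 H
  1 × O (charge -1): no H
  Total hydrogens = 11.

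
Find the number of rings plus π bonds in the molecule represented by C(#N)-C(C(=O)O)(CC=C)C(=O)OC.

5

Molecular formula from the SMILES: C8H9NO4.
DoU = (2C + 2 + N − H − X)/2 = (2·8 + 2 + 1 − 9 − 0)/2 = 10/2 = 5.
(Structurally: 0 ring(s) + 5 π bond(s) = 5.)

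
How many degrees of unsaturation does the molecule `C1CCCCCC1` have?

Molecular formula from the SMILES: C7H14.
DoU = (2C + 2 + N − H − X)/2 = (2·7 + 2 + 0 − 14 − 0)/2 = 2/2 = 1.
(Structurally: 1 ring(s) + 0 π bond(s) = 1.)

1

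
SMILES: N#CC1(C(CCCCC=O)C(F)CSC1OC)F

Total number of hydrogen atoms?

17

Hydrogens are implicit in SMILES; fill each atom to its normal valence:
  5 × C: 2 H each → 10
  4 × C: 1 H each → 4
  2 × C: no H
  2 × F: no H
  2 × O: no H
  1 × C: 3 H
  1 × N: no H
  1 × S: no H
  Total hydrogens = 17.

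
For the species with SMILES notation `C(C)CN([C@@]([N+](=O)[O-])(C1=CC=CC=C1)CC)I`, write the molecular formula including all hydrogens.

Heavy atoms from the SMILES: 12 C, 1 I, 2 N, 2 O.
Implicit hydrogens by atom environment:
  5 × C (aromatic): 1 H each → 5
  3 × C: 2 H each → 6
  2 × C: 3 H each → 6
  1 × C: no H
  1 × C (aromatic): no H
  1 × I: no H
  1 × N: no H
  1 × N (charge +1): no H
  1 × O: no H
  1 × O (charge -1): no H
  Total hydrogens = 17.
Molecular formula: C12H17IN2O2

C12H17IN2O2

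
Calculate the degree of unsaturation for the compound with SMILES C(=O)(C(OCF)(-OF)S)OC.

1

Molecular formula from the SMILES: C4H6F2O4S.
DoU = (2C + 2 + N − H − X)/2 = (2·4 + 2 + 0 − 6 − 2)/2 = 2/2 = 1.
(Structurally: 0 ring(s) + 1 π bond(s) = 1.)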